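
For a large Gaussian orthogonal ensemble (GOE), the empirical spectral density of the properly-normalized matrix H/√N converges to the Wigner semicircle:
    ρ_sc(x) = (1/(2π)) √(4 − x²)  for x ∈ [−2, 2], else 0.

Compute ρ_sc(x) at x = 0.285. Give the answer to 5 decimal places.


ρ_sc(x) = (1/(2π)) √(4 − x²). With x = 0.285:
  4 − x² = 4 − (0.285)² = 4 − 0.081225 = 3.918775.
  √(4 − x²) = 1.979590.
  1/(2π) = 0.159155.
  ρ_sc(0.285) = 0.159155 · 1.979590 = 0.315061.

Rounded to 5 decimal places: ρ_sc(0.285) ≈ 0.31506.


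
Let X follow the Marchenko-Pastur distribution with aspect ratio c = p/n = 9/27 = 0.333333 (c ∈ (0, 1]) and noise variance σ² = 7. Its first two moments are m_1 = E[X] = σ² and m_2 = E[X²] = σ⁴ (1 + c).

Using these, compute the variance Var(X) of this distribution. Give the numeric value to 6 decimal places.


m_1 = E[X] = σ² = 7, so m_1² = 49.
m_2 = E[X²] = σ⁴ (1 + c) = 49 · (1 + 0.333333) = 49 · 1.333333 = 65.333333.
(Note m_2 − m_1² simplifies to c · σ⁴ = 0.333333 · 49.)

Var(X) = m_2 − m_1² = 65.333333 − 49 = 16.333333.


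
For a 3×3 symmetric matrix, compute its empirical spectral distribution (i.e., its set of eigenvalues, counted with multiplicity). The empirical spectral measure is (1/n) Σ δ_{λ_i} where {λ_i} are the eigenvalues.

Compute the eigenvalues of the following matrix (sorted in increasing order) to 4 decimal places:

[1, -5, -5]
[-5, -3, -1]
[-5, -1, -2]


Since M is real symmetric, all three eigenvalues are real; they are the roots of det(λI − M) = λ³ − (tr M) λ² + s λ − det M, where s is the sum of the principal 2×2 minors.
tr M = 1 + (-3) + (-2) = -4.
s = (1·(-3) − (-5)²) + (1·(-2) − (-5)²) + ((-3)·(-2) − (-1)²) = -28 + (-27) + 5 = -50.
det M (expand along row 1) = 1·5 − (-5)·5 + (-5)·(-10) = 80.
Characteristic polynomial: λ³ + 4λ² − 50λ − 80 = 0.
Substitute λ = y + (tr M)/3 = y − 1.333333 to remove the quadratic term: y³ + p·y + q = 0 with p = s − (tr M)²/3 = -55.333333 and q = −2(tr M)³/27 + (tr M)·s/3 − det M = -8.592593.
Three real roots ⇒ use the trigonometric (Viète) form: r = 2√(−p/3) = 8.589399, φ = arccos(3q/(p·r)) = arccos(0.054237) = 1.516533 rad.
y_k = r·cos(φ/3 − 2πk/3) for k = 0, 1, 2 gives y = 7.515099, -0.155356, -7.359743.
λ_k = y_k − 1.333333 gives λ = 6.1818, -1.4887, -8.6931 (check: the sum is -4.0000 = tr M).

Eigenvalues sorted in increasing order: [-8.6931, -1.4887, 6.1818].


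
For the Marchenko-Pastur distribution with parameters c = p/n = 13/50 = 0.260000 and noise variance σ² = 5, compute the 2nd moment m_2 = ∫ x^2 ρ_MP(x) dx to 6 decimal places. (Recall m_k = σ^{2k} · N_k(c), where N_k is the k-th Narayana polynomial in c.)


E[X²] = σ⁴ (1 + c) (second MP moment). With σ² = 5 (so σ⁴ = 25) and c = 13/50 = 0.260000: E[X²] = 25 · (1 + 0.260000) = 25 · 1.260000.

So E[X^2] = 31.500000.


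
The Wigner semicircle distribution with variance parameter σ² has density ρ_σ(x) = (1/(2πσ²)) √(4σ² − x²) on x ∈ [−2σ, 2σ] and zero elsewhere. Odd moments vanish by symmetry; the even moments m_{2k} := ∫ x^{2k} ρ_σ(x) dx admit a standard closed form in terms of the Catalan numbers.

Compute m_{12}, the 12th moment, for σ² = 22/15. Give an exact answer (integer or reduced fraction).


By the scaled semicircle moment identity, m_{2k} = σ^{2k} · C_k with k = 6.
C_6 = (1/(k+1)) · C(2k, k) = (1/7) · C(12, 6) = (1/7) · 924 = 132.
σ^{2k} = (σ²)^k = (22/15)^6 = 113379904/11390625.

Therefore m_{12} = σ^{12} · C_6 = (113379904/11390625) · 132 = 4988715776/3796875.


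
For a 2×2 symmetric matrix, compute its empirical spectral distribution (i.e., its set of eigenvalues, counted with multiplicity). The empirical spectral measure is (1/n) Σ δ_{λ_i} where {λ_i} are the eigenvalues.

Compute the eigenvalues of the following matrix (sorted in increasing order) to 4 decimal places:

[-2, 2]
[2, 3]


Since M is real symmetric, both eigenvalues are real; they are the roots of det(λI − M) = λ² − (tr M) λ + det M.
tr M = -2 + 3 = 1.
det M = (-2)·3 − 2² = -6 − 4 = -10.
Characteristic polynomial: λ² − λ − 10 = 0.
Discriminant Δ = (tr M)² − 4·det M = 1 − (-40) = 41; √Δ = 6.403124.
λ = (tr M ± √Δ)/2 = (1 ± 6.403124)/2, giving (tr M − √Δ)/2 = -2.7016 and (tr M + √Δ)/2 = 3.7016.

Eigenvalues sorted in increasing order: [-2.7016, 3.7016].


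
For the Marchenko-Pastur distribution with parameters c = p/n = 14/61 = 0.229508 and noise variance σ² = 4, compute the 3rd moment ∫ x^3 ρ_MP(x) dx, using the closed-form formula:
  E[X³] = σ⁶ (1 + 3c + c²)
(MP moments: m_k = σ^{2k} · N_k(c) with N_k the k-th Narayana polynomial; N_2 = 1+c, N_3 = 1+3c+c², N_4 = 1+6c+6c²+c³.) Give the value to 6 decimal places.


E[X³] = σ⁶ (1 + 3c + c²) (third MP moment). With σ² = 4 (so σ⁶ = 64) and c = 14/61 = 0.229508: E[X³] = 64 · (1 + 3·0.229508 + (0.229508)²) = 64 · 1.741199.

So E[X^3] = 111.436711.


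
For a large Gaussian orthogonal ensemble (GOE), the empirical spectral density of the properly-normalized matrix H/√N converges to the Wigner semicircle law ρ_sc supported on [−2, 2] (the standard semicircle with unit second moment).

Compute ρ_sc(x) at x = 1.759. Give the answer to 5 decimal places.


ρ_sc(x) = (1/(2π)) √(4 − x²). With x = 1.759:
  4 − x² = 4 − (1.759)² = 4 − 3.094081 = 0.905919.
  √(4 − x²) = 0.951798.
  1/(2π) = 0.159155.
  ρ_sc(1.759) = 0.159155 · 0.951798 = 0.151483.

Rounded to 5 decimal places: ρ_sc(1.759) ≈ 0.15148.


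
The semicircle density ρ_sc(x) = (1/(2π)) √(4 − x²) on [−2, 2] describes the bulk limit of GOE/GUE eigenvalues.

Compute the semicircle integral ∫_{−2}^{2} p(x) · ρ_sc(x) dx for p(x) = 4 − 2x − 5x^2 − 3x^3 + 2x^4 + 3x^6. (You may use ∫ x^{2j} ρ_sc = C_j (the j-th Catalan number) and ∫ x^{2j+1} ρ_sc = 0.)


Write p(x) = Σ a_i x^i, split into monomials and integrate each against ρ_sc separately.
Using ∫ x^{2j} ρ_sc = C_j = (1/(j+1)) C(2j, j) (Catalan numbers) and ∫ x^{2j+1} ρ_sc = 0 (odd monomials vanish by symmetry):
  i = 0 (even): a_0 · C_{0} = 4 · 1 = 4
  i = 1 (odd): ∫ x^1 ρ_sc = 0 (vanishes)
  i = 2 (even): a_2 · C_{1} = -5 · 1 = -5
  i = 3 (odd): ∫ x^3 ρ_sc = 0 (vanishes)
  i = 4 (even): a_4 · C_{2} = 2 · 2 = 4
  i = 6 (even): a_6 · C_{3} = 3 · 5 = 15

Summing the contributions: ∫_{−2}^{2} p(x) ρ_sc(x) dx = 4 + (-5) + 4 + 15 = 18.


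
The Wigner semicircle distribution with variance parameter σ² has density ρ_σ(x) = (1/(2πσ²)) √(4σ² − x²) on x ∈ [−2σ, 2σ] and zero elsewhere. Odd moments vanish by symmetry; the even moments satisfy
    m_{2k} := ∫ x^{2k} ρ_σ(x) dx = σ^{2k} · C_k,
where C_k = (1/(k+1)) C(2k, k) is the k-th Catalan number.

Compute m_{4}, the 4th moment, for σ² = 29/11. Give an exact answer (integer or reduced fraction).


By the scaled semicircle moment identity, m_{2k} = σ^{2k} · C_k with k = 2.
C_2 = (1/(k+1)) · C(2k, k) = (1/3) · C(4, 2) = (1/3) · 6 = 2.
σ^{2k} = (σ²)^k = (29/11)^2 = 841/121.

Therefore m_{4} = σ^{4} · C_2 = (841/121) · 2 = 1682/121.


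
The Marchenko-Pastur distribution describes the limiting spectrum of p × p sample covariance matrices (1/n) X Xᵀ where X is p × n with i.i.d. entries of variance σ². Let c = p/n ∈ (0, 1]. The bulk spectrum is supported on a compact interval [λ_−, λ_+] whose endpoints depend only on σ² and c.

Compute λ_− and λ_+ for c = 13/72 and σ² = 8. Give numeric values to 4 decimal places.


c = 13/72 = 0.180556; √c = 0.424918.
λ_− = σ² (1 − √c)² = 8 · (1 − 0.424918)² = 8 · (0.575082)² = 2.645752.
λ_+ = σ² (1 + √c)² = 8 · (1 + 0.424918)² = 8 · (1.424918)² = 16.243137.

Rounded to 4 decimal places: λ_− ≈ 2.6458, λ_+ ≈ 16.2431.


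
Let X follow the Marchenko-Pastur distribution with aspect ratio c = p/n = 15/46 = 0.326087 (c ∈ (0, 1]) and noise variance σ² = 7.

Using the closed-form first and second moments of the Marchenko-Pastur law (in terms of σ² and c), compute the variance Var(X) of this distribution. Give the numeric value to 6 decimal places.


Recall the MP moments m_1 = E[X] = σ² and m_2 = E[X²] = σ⁴ (1 + c).
m_1 = E[X] = σ² = 7, so m_1² = 49.
m_2 = E[X²] = σ⁴ (1 + c) = 49 · (1 + 0.326087) = 49 · 1.326087 = 64.978261.
(Note m_2 − m_1² simplifies to c · σ⁴ = 0.326087 · 49.)

Var(X) = m_2 − m_1² = 64.978261 − 49 = 15.978261.


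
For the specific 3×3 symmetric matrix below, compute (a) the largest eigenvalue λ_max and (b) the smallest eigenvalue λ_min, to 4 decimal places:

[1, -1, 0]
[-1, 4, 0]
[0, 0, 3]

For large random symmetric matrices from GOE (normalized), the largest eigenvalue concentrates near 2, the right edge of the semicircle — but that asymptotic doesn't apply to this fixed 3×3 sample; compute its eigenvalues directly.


Since M is real symmetric, all three eigenvalues are real; they are the roots of det(λI − M) = λ³ − (tr M) λ² + s λ − det M, where s is the sum of the principal 2×2 minors.
tr M = 1 + 4 + 3 = 8.
s = (1·4 − (-1)²) + (1·3 − 0²) + (4·3 − 0²) = 3 + 3 + 12 = 18.
det M (expand along row 1) = 1·12 − (-1)·(-3) + 0·0 = 9.
Characteristic polynomial: λ³ − 8λ² + 18λ − 9 = 0.
Substitute λ = y + (tr M)/3 = y + 2.666667 to remove the quadratic term: y³ + p·y + q = 0 with p = s − (tr M)²/3 = -3.333333 and q = −2(tr M)³/27 + (tr M)·s/3 − det M = 1.074074.
Three real roots ⇒ use the trigonometric (Viète) form: r = 2√(−p/3) = 2.108185, φ = arccos(3q/(p·r)) = arccos(-0.458530) = 2.047137 rad.
y_k = r·cos(φ/3 − 2πk/3) for k = 0, 1, 2 gives y = 1.636109, 0.333333, -1.969442.
λ_k = y_k + 2.666667 gives λ = 4.3028, 3.0000, 0.6972 (check: the sum is 8.0000 = tr M).

Hence λ_max = 4.3028 and λ_min = 0.6972.


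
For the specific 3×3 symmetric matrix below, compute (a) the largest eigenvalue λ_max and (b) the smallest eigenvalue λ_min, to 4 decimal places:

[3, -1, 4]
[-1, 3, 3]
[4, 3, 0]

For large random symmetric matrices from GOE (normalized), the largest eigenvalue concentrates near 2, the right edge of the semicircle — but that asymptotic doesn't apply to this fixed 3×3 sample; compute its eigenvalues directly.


Since M is real symmetric, all three eigenvalues are real; they are the roots of det(λI − M) = λ³ − (tr M) λ² + s λ − det M, where s is the sum of the principal 2×2 minors.
tr M = 3 + 3 + 0 = 6.
s = (3·3 − (-1)²) + (3·0 − 4²) + (3·0 − 3²) = 8 + (-16) + (-9) = -17.
det M (expand along row 1) = 3·(-9) − (-1)·(-12) + 4·(-15) = -99.
Characteristic polynomial: λ³ − 6λ² − 17λ + 99 = 0.
Substitute λ = y + (tr M)/3 = y + 2.000000 to remove the quadratic term: y³ + p·y + q = 0 with p = s − (tr M)²/3 = -29.000000 and q = −2(tr M)³/27 + (tr M)·s/3 − det M = 49.000000.
Three real roots ⇒ use the trigonometric (Viète) form: r = 2√(−p/3) = 6.218253, φ = arccos(3q/(p·r)) = arccos(-0.815175) = 2.523828 rad.
y_k = r·cos(φ/3 − 2πk/3) for k = 0, 1, 2 gives y = 4.144541, 1.942339, -6.086879.
λ_k = y_k + 2.000000 gives λ = 6.1445, 3.9423, -4.0869 (check: the sum is 6.0000 = tr M).

Hence λ_max = 6.1445 and λ_min = -4.0869.


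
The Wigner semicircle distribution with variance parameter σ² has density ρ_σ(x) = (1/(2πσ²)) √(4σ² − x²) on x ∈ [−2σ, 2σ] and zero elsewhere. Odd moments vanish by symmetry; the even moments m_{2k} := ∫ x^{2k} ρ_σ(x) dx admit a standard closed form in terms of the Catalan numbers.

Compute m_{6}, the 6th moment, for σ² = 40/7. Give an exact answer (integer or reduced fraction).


By the scaled semicircle moment identity, m_{2k} = σ^{2k} · C_k with k = 3.
C_3 = (1/(k+1)) · C(2k, k) = (1/4) · C(6, 3) = (1/4) · 20 = 5.
σ^{2k} = (σ²)^k = (40/7)^3 = 64000/343.

Therefore m_{6} = σ^{6} · C_3 = (64000/343) · 5 = 320000/343.


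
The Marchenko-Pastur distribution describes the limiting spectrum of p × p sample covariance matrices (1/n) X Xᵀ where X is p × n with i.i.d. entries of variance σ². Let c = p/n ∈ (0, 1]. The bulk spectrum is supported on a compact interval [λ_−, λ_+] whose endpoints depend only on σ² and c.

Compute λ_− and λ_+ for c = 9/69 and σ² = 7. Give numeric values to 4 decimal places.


c = 9/69 = 0.130435; √c = 0.361158.
λ_− = σ² (1 − √c)² = 7 · (1 − 0.361158)² = 7 · (0.638842)² = 2.856838.
λ_+ = σ² (1 + √c)² = 7 · (1 + 0.361158)² = 7 · (1.361158)² = 12.969249.

Rounded to 4 decimal places: λ_− ≈ 2.8568, λ_+ ≈ 12.9692.


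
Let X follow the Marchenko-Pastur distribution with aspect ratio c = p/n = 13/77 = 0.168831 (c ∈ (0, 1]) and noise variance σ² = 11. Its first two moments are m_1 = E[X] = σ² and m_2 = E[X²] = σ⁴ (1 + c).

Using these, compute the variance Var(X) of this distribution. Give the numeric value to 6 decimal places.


m_1 = E[X] = σ² = 11, so m_1² = 121.
m_2 = E[X²] = σ⁴ (1 + c) = 121 · (1 + 0.168831) = 121 · 1.168831 = 141.428571.
(Note m_2 − m_1² simplifies to c · σ⁴ = 0.168831 · 121.)

Var(X) = m_2 − m_1² = 141.428571 − 121 = 20.428571.


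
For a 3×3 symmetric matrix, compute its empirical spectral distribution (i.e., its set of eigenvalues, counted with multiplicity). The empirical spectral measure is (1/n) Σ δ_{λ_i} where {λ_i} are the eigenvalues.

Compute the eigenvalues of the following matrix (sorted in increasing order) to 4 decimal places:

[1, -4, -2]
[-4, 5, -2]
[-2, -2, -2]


Since M is real symmetric, all three eigenvalues are real; they are the roots of det(λI − M) = λ³ − (tr M) λ² + s λ − det M, where s is the sum of the principal 2×2 minors.
tr M = 1 + 5 + (-2) = 4.
s = (1·5 − (-4)²) + (1·(-2) − (-2)²) + (5·(-2) − (-2)²) = -11 + (-6) + (-14) = -31.
det M (expand along row 1) = 1·(-14) − (-4)·4 + (-2)·18 = -34.
Characteristic polynomial: λ³ − 4λ² − 31λ + 34 = 0.
Substitute λ = y + (tr M)/3 = y + 1.333333 to remove the quadratic term: y³ + p·y + q = 0 with p = s − (tr M)²/3 = -36.333333 and q = −2(tr M)³/27 + (tr M)·s/3 − det M = -12.074074.
Three real roots ⇒ use the trigonometric (Viète) form: r = 2√(−p/3) = 6.960204, φ = arccos(3q/(p·r)) = arccos(0.143235) = 1.427067 rad.
y_k = r·cos(φ/3 − 2πk/3) for k = 0, 1, 2 gives y = 6.187464, -0.333333, -5.854131.
λ_k = y_k + 1.333333 gives λ = 7.5208, 1.0000, -4.5208 (check: the sum is 4.0000 = tr M).

Eigenvalues sorted in increasing order: [-4.5208, 1.0000, 7.5208].


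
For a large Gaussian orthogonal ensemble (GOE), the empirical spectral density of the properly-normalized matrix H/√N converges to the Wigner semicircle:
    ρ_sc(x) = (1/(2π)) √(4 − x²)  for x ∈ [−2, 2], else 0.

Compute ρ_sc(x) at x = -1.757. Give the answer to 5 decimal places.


ρ_sc(x) = (1/(2π)) √(4 − x²). With x = -1.757:
  4 − x² = 4 − (-1.757)² = 4 − 3.087049 = 0.912951.
  √(4 − x²) = 0.955485.
  1/(2π) = 0.159155.
  ρ_sc(-1.757) = 0.159155 · 0.955485 = 0.152070.

Rounded to 5 decimal places: ρ_sc(-1.757) ≈ 0.15207.


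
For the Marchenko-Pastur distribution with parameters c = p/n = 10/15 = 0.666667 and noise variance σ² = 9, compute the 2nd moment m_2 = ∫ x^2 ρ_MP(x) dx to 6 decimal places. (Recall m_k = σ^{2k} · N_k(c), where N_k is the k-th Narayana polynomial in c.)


E[X²] = σ⁴ (1 + c) (second MP moment). With σ² = 9 (so σ⁴ = 81) and c = 10/15 = 0.666667: E[X²] = 81 · (1 + 0.666667) = 81 · 1.666667.

So E[X^2] = 135.000000.


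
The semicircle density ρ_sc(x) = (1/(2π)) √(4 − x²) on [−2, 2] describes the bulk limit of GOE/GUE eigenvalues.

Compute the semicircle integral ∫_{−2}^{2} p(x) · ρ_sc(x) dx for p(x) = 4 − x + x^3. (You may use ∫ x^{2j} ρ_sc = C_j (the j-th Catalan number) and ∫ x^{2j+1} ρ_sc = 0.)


Write p(x) = Σ a_i x^i, split into monomials and integrate each against ρ_sc separately.
Using ∫ x^{2j} ρ_sc = C_j = (1/(j+1)) C(2j, j) (Catalan numbers) and ∫ x^{2j+1} ρ_sc = 0 (odd monomials vanish by symmetry):
  i = 0 (even): a_0 · C_{0} = 4 · 1 = 4
  i = 1 (odd): ∫ x^1 ρ_sc = 0 (vanishes)
  i = 3 (odd): ∫ x^3 ρ_sc = 0 (vanishes)

Summing the contributions: ∫_{−2}^{2} p(x) ρ_sc(x) dx = 4.


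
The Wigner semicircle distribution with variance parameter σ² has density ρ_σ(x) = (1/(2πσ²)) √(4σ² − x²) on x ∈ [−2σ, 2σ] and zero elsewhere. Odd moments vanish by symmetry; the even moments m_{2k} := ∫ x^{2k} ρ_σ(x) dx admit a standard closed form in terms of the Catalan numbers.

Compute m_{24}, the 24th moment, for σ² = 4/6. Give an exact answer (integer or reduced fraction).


By the scaled semicircle moment identity, m_{2k} = σ^{2k} · C_k with k = 12.
C_12 = (1/(k+1)) · C(2k, k) = (1/13) · C(24, 12) = (1/13) · 2704156 = 208012.
σ^{2k} = (σ²)^k = (4/6)^12 = 4096/531441.

Therefore m_{24} = σ^{24} · C_12 = (4096/531441) · 208012 = 852017152/531441.


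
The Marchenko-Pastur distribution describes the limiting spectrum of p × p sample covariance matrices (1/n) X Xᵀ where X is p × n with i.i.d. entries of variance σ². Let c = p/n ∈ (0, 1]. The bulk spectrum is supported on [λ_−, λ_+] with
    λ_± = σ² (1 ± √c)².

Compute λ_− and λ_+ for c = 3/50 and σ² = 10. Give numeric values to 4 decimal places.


c = 3/50 = 0.060000; √c = 0.244949.
λ_− = σ² (1 − √c)² = 10 · (1 − 0.244949)² = 10 · (0.755051)² = 5.701021.
λ_+ = σ² (1 + √c)² = 10 · (1 + 0.244949)² = 10 · (1.244949)² = 15.498979.

Rounded to 4 decimal places: λ_− ≈ 5.7010, λ_+ ≈ 15.4990.


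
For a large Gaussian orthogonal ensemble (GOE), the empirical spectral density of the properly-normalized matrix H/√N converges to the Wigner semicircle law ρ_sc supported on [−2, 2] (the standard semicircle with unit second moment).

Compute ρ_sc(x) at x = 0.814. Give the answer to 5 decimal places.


ρ_sc(x) = (1/(2π)) √(4 − x²). With x = 0.814:
  4 − x² = 4 − (0.814)² = 4 − 0.662596 = 3.337404.
  √(4 − x²) = 1.826856.
  1/(2π) = 0.159155.
  ρ_sc(0.814) = 0.159155 · 1.826856 = 0.290753.

Rounded to 5 decimal places: ρ_sc(0.814) ≈ 0.29075.


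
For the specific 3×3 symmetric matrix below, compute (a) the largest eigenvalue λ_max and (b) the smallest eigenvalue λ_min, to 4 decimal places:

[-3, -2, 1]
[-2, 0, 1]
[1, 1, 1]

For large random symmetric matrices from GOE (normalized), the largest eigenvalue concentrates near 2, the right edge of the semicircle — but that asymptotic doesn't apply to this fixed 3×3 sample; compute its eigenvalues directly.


Since M is real symmetric, all three eigenvalues are real; they are the roots of det(λI − M) = λ³ − (tr M) λ² + s λ − det M, where s is the sum of the principal 2×2 minors.
tr M = -3 + 0 + 1 = -2.
s = ((-3)·0 − (-2)²) + ((-3)·1 − 1²) + (0·1 − 1²) = -4 + (-4) + (-1) = -9.
det M (expand along row 1) = (-3)·(-1) − (-2)·(-3) + 1·(-2) = -5.
Characteristic polynomial: λ³ + 2λ² − 9λ + 5 = 0.
Substitute λ = y + (tr M)/3 = y − 0.666667 to remove the quadratic term: y³ + p·y + q = 0 with p = s − (tr M)²/3 = -10.333333 and q = −2(tr M)³/27 + (tr M)·s/3 − det M = 11.592593.
Three real roots ⇒ use the trigonometric (Viète) form: r = 2√(−p/3) = 3.711843, φ = arccos(3q/(p·r)) = arccos(-0.906717) = 2.706230 rad.
y_k = r·cos(φ/3 − 2πk/3) for k = 0, 1, 2 gives y = 2.301276, 1.371550, -3.672826.
λ_k = y_k − 0.666667 gives λ = 1.6346, 0.7049, -4.3395 (check: the sum is -2.0000 = tr M).

Hence λ_max = 1.6346 and λ_min = -4.3395.


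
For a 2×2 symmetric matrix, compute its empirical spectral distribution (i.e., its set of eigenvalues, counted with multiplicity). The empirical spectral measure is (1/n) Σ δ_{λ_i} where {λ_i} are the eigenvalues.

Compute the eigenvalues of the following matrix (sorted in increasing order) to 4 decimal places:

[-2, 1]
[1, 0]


Since M is real symmetric, both eigenvalues are real; they are the roots of det(λI − M) = λ² − (tr M) λ + det M.
tr M = -2 + 0 = -2.
det M = (-2)·0 − 1² = 0 − 1 = -1.
Characteristic polynomial: λ² + 2λ − 1 = 0.
Discriminant Δ = (tr M)² − 4·det M = 4 − (-4) = 8; √Δ = 2.828427.
λ = (tr M ± √Δ)/2 = (-2 ± 2.828427)/2, giving (tr M − √Δ)/2 = -2.4142 and (tr M + √Δ)/2 = 0.4142.

Eigenvalues sorted in increasing order: [-2.4142, 0.4142].


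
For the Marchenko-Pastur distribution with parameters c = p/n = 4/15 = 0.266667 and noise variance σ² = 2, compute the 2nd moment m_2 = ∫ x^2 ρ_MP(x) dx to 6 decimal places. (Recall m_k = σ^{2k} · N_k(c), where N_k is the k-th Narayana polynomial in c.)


E[X²] = σ⁴ (1 + c) (second MP moment). With σ² = 2 (so σ⁴ = 4) and c = 4/15 = 0.266667: E[X²] = 4 · (1 + 0.266667) = 4 · 1.266667.

So E[X^2] = 5.066667.


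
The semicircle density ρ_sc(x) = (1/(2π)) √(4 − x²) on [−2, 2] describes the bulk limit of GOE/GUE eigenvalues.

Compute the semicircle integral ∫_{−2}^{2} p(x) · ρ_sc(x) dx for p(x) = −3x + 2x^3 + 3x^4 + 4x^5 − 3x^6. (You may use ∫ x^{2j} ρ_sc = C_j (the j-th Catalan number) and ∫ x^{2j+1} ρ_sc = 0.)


Write p(x) = Σ a_i x^i, split into monomials and integrate each against ρ_sc separately.
Using ∫ x^{2j} ρ_sc = C_j = (1/(j+1)) C(2j, j) (Catalan numbers) and ∫ x^{2j+1} ρ_sc = 0 (odd monomials vanish by symmetry):
  i = 1 (odd): ∫ x^1 ρ_sc = 0 (vanishes)
  i = 3 (odd): ∫ x^3 ρ_sc = 0 (vanishes)
  i = 4 (even): a_4 · C_{2} = 3 · 2 = 6
  i = 5 (odd): ∫ x^5 ρ_sc = 0 (vanishes)
  i = 6 (even): a_6 · C_{3} = -3 · 5 = -15

Summing the contributions: ∫_{−2}^{2} p(x) ρ_sc(x) dx = 6 + (-15) = -9.


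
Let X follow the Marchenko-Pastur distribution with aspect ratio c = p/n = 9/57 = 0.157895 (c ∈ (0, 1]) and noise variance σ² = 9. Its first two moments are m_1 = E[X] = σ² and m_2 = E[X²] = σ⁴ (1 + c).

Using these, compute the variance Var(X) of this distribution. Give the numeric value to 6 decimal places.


m_1 = E[X] = σ² = 9, so m_1² = 81.
m_2 = E[X²] = σ⁴ (1 + c) = 81 · (1 + 0.157895) = 81 · 1.157895 = 93.789474.
(Note m_2 − m_1² simplifies to c · σ⁴ = 0.157895 · 81.)

Var(X) = m_2 − m_1² = 93.789474 − 81 = 12.789474.


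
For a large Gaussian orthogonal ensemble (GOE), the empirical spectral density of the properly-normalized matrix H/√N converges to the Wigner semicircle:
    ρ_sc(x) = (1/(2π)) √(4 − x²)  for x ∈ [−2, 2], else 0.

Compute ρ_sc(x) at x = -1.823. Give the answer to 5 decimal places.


ρ_sc(x) = (1/(2π)) √(4 − x²). With x = -1.823:
  4 − x² = 4 − (-1.823)² = 4 − 3.323329 = 0.676671.
  √(4 − x²) = 0.822600.
  1/(2π) = 0.159155.
  ρ_sc(-1.823) = 0.159155 · 0.822600 = 0.130921.

Rounded to 5 decimal places: ρ_sc(-1.823) ≈ 0.13092.


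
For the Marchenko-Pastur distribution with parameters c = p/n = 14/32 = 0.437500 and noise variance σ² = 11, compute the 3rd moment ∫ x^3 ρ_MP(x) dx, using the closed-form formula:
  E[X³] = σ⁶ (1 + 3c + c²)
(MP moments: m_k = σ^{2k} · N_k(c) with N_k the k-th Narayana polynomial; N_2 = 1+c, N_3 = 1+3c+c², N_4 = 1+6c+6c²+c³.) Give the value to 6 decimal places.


E[X³] = σ⁶ (1 + 3c + c²) (third MP moment). With σ² = 11 (so σ⁶ = 1331) and c = 14/32 = 0.437500: E[X³] = 1331 · (1 + 3·0.437500 + (0.437500)²) = 1331 · 2.503906.

So E[X^3] = 3332.699219.


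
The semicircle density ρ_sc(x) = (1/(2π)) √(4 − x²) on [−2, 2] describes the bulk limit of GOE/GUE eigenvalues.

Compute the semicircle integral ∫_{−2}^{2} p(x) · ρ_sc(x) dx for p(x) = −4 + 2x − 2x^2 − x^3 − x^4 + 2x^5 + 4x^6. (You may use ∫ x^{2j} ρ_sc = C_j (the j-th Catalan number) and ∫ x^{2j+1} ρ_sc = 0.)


Write p(x) = Σ a_i x^i, split into monomials and integrate each against ρ_sc separately.
Using ∫ x^{2j} ρ_sc = C_j = (1/(j+1)) C(2j, j) (Catalan numbers) and ∫ x^{2j+1} ρ_sc = 0 (odd monomials vanish by symmetry):
  i = 0 (even): a_0 · C_{0} = -4 · 1 = -4
  i = 1 (odd): ∫ x^1 ρ_sc = 0 (vanishes)
  i = 2 (even): a_2 · C_{1} = -2 · 1 = -2
  i = 3 (odd): ∫ x^3 ρ_sc = 0 (vanishes)
  i = 4 (even): a_4 · C_{2} = -1 · 2 = -2
  i = 5 (odd): ∫ x^5 ρ_sc = 0 (vanishes)
  i = 6 (even): a_6 · C_{3} = 4 · 5 = 20

Summing the contributions: ∫_{−2}^{2} p(x) ρ_sc(x) dx = (-4) + (-2) + (-2) + 20 = 12.


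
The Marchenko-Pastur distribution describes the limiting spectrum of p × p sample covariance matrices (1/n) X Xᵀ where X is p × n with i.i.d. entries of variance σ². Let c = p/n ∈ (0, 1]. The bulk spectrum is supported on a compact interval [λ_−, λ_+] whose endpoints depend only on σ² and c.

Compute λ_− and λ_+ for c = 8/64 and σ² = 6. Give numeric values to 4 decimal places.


c = 8/64 = 0.125000; √c = 0.353553.
λ_− = σ² (1 − √c)² = 6 · (1 − 0.353553)² = 6 · (0.646447)² = 2.507359.
λ_+ = σ² (1 + √c)² = 6 · (1 + 0.353553)² = 6 · (1.353553)² = 10.992641.

Rounded to 4 decimal places: λ_− ≈ 2.5074, λ_+ ≈ 10.9926.


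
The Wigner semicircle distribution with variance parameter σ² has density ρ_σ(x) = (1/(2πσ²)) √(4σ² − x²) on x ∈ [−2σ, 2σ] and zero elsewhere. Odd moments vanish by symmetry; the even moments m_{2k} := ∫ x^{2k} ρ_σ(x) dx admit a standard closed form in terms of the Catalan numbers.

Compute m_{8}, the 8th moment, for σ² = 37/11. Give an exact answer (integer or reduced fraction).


By the scaled semicircle moment identity, m_{2k} = σ^{2k} · C_k with k = 4.
C_4 = (1/(k+1)) · C(2k, k) = (1/5) · C(8, 4) = (1/5) · 70 = 14.
σ^{2k} = (σ²)^k = (37/11)^4 = 1874161/14641.

Therefore m_{8} = σ^{8} · C_4 = (1874161/14641) · 14 = 26238254/14641.


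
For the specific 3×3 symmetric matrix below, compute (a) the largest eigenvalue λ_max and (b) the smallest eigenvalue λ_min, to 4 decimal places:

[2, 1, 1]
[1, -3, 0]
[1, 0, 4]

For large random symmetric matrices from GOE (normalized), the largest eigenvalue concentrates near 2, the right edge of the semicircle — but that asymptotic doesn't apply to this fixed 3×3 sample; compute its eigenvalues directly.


Since M is real symmetric, all three eigenvalues are real; they are the roots of det(λI − M) = λ³ − (tr M) λ² + s λ − det M, where s is the sum of the principal 2×2 minors.
tr M = 2 + (-3) + 4 = 3.
s = (2·(-3) − 1²) + (2·4 − 1²) + ((-3)·4 − 0²) = -7 + 7 + (-12) = -12.
det M (expand along row 1) = 2·(-12) − 1·4 + 1·3 = -25.
Characteristic polynomial: λ³ − 3λ² − 12λ + 25 = 0.
Substitute λ = y + (tr M)/3 = y + 1.000000 to remove the quadratic term: y³ + p·y + q = 0 with p = s − (tr M)²/3 = -15.000000 and q = −2(tr M)³/27 + (tr M)·s/3 − det M = 11.000000.
Three real roots ⇒ use the trigonometric (Viète) form: r = 2√(−p/3) = 4.472136, φ = arccos(3q/(p·r)) = arccos(-0.491935) = 2.085107 rad.
y_k = r·cos(φ/3 − 2πk/3) for k = 0, 1, 2 gives y = 3.434738, 0.762939, -4.197678.
λ_k = y_k + 1.000000 gives λ = 4.4347, 1.7629, -3.1977 (check: the sum is 3.0000 = tr M).

Hence λ_max = 4.4347 and λ_min = -3.1977.


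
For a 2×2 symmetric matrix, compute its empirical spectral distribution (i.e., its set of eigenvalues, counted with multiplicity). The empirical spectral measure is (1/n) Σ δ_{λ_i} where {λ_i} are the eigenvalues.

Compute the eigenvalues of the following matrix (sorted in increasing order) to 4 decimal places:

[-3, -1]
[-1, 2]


Since M is real symmetric, both eigenvalues are real; they are the roots of det(λI − M) = λ² − (tr M) λ + det M.
tr M = -3 + 2 = -1.
det M = (-3)·2 − (-1)² = -6 − 1 = -7.
Characteristic polynomial: λ² + λ − 7 = 0.
Discriminant Δ = (tr M)² − 4·det M = 1 − (-28) = 29; √Δ = 5.385165.
λ = (tr M ± √Δ)/2 = (-1 ± 5.385165)/2, giving (tr M − √Δ)/2 = -3.1926 and (tr M + √Δ)/2 = 2.1926.

Eigenvalues sorted in increasing order: [-3.1926, 2.1926].


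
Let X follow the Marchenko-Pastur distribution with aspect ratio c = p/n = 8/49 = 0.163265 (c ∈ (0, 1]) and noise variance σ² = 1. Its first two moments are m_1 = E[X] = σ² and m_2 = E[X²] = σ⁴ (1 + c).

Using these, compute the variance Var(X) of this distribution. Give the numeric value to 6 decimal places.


m_1 = E[X] = σ² = 1, so m_1² = 1.
m_2 = E[X²] = σ⁴ (1 + c) = 1 · (1 + 0.163265) = 1 · 1.163265 = 1.163265.
(Note m_2 − m_1² simplifies to c · σ⁴ = 0.163265 · 1.)

Var(X) = m_2 − m_1² = 1.163265 − 1 = 0.163265.


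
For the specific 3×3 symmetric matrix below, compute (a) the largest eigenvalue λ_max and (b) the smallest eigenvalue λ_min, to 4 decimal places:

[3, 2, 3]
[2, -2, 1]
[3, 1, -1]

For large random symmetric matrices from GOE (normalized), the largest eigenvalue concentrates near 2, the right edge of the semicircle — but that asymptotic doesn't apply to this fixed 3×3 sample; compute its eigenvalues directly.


Since M is real symmetric, all three eigenvalues are real; they are the roots of det(λI − M) = λ³ − (tr M) λ² + s λ − det M, where s is the sum of the principal 2×2 minors.
tr M = 3 + (-2) + (-1) = 0.
s = (3·(-2) − 2²) + (3·(-1) − 3²) + ((-2)·(-1) − 1²) = -10 + (-12) + 1 = -21.
det M (expand along row 1) = 3·1 − 2·(-5) + 3·8 = 37.
Characteristic polynomial: λ³ − 21λ − 37 = 0.
Substitute λ = y + (tr M)/3 = y + 0.000000 to remove the quadratic term: y³ + p·y + q = 0 with p = s − (tr M)²/3 = -21.000000 and q = −2(tr M)³/27 + (tr M)·s/3 − det M = -37.000000.
Three real roots ⇒ use the trigonometric (Viète) form: r = 2√(−p/3) = 5.291503, φ = arccos(3q/(p·r)) = arccos(0.998906) = 0.046778 rad.
y_k = r·cos(φ/3 − 2πk/3) for k = 0, 1, 2 gives y = 5.290859, -2.573978, -2.716881.
λ_k = y_k + 0.000000 gives λ = 5.2909, -2.5740, -2.7169 (check: the sum is 0.0000 = tr M).

Hence λ_max = 5.2909 and λ_min = -2.7169.


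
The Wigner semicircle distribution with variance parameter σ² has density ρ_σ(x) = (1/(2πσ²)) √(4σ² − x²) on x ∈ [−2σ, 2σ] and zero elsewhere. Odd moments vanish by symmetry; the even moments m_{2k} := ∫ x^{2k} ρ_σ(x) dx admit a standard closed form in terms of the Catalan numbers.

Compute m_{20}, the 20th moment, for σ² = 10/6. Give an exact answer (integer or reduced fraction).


By the scaled semicircle moment identity, m_{2k} = σ^{2k} · C_k with k = 10.
C_10 = (1/(k+1)) · C(2k, k) = (1/11) · C(20, 10) = (1/11) · 184756 = 16796.
σ^{2k} = (σ²)^k = (10/6)^10 = 9765625/59049.

Therefore m_{20} = σ^{20} · C_10 = (9765625/59049) · 16796 = 164023437500/59049.


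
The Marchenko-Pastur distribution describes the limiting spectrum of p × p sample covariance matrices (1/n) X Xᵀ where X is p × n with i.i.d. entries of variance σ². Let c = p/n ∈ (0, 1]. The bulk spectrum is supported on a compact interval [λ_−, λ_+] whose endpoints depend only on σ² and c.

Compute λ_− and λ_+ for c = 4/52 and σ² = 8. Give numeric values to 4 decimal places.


c = 4/52 = 0.076923; √c = 0.277350.
λ_− = σ² (1 − √c)² = 8 · (1 − 0.277350)² = 8 · (0.722650)² = 4.177783.
λ_+ = σ² (1 + √c)² = 8 · (1 + 0.277350)² = 8 · (1.277350)² = 13.052986.

Rounded to 4 decimal places: λ_− ≈ 4.1778, λ_+ ≈ 13.0530.


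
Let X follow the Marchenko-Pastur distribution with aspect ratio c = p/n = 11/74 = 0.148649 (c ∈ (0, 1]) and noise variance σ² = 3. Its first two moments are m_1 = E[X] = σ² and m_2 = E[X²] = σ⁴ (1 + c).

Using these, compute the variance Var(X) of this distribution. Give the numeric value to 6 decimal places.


m_1 = E[X] = σ² = 3, so m_1² = 9.
m_2 = E[X²] = σ⁴ (1 + c) = 9 · (1 + 0.148649) = 9 · 1.148649 = 10.337838.
(Note m_2 − m_1² simplifies to c · σ⁴ = 0.148649 · 9.)

Var(X) = m_2 − m_1² = 10.337838 − 9 = 1.337838.


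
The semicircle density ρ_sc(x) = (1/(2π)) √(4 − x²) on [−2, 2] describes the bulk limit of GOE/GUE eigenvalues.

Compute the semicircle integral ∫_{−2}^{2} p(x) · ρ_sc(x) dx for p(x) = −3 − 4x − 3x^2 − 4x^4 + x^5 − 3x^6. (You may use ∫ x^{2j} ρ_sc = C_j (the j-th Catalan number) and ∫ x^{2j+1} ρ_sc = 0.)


Write p(x) = Σ a_i x^i, split into monomials and integrate each against ρ_sc separately.
Using ∫ x^{2j} ρ_sc = C_j = (1/(j+1)) C(2j, j) (Catalan numbers) and ∫ x^{2j+1} ρ_sc = 0 (odd monomials vanish by symmetry):
  i = 0 (even): a_0 · C_{0} = -3 · 1 = -3
  i = 1 (odd): ∫ x^1 ρ_sc = 0 (vanishes)
  i = 2 (even): a_2 · C_{1} = -3 · 1 = -3
  i = 4 (even): a_4 · C_{2} = -4 · 2 = -8
  i = 5 (odd): ∫ x^5 ρ_sc = 0 (vanishes)
  i = 6 (even): a_6 · C_{3} = -3 · 5 = -15

Summing the contributions: ∫_{−2}^{2} p(x) ρ_sc(x) dx = (-3) + (-3) + (-8) + (-15) = -29.


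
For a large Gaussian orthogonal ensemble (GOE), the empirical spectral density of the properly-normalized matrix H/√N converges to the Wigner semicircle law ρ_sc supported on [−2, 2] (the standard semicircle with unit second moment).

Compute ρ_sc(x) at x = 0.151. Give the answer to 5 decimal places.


ρ_sc(x) = (1/(2π)) √(4 − x²). With x = 0.151:
  4 − x² = 4 − (0.151)² = 4 − 0.022801 = 3.977199.
  √(4 − x²) = 1.994292.
  1/(2π) = 0.159155.
  ρ_sc(0.151) = 0.159155 · 1.994292 = 0.317401.

Rounded to 5 decimal places: ρ_sc(0.151) ≈ 0.31740.


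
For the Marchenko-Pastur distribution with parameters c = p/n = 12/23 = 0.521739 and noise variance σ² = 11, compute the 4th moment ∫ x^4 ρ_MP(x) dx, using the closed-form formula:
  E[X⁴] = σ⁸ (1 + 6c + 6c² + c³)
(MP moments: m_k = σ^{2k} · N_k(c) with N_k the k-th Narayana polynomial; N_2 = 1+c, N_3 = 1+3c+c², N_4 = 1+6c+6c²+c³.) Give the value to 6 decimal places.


E[X⁴] = σ⁸ (1 + 6c + 6c² + c³) (fourth MP moment). With σ² = 11 (so σ⁸ = 14641) and c = 12/23 = 0.521739: E[X⁴] = 14641 · (1 + 6·0.521739 + 6·(0.521739)² + (0.521739)³) = 14641 · 5.905729.

So E[X^4] = 86465.772582.


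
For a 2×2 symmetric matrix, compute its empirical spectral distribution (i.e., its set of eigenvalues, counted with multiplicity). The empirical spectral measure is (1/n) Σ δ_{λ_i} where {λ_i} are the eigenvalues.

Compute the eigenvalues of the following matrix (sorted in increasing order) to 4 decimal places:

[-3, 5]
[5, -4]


Since M is real symmetric, both eigenvalues are real; they are the roots of det(λI − M) = λ² − (tr M) λ + det M.
tr M = -3 + (-4) = -7.
det M = (-3)·(-4) − 5² = 12 − 25 = -13.
Characteristic polynomial: λ² + 7λ − 13 = 0.
Discriminant Δ = (tr M)² − 4·det M = 49 − (-52) = 101; √Δ = 10.049876.
λ = (tr M ± √Δ)/2 = (-7 ± 10.049876)/2, giving (tr M − √Δ)/2 = -8.5249 and (tr M + √Δ)/2 = 1.5249.

Eigenvalues sorted in increasing order: [-8.5249, 1.5249].


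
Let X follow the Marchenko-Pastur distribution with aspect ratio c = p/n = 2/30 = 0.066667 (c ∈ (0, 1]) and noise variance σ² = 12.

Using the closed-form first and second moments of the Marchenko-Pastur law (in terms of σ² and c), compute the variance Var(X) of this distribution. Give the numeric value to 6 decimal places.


Recall the MP moments m_1 = E[X] = σ² and m_2 = E[X²] = σ⁴ (1 + c).
m_1 = E[X] = σ² = 12, so m_1² = 144.
m_2 = E[X²] = σ⁴ (1 + c) = 144 · (1 + 0.066667) = 144 · 1.066667 = 153.600000.
(Note m_2 − m_1² simplifies to c · σ⁴ = 0.066667 · 144.)

Var(X) = m_2 − m_1² = 153.600000 − 144 = 9.600000.


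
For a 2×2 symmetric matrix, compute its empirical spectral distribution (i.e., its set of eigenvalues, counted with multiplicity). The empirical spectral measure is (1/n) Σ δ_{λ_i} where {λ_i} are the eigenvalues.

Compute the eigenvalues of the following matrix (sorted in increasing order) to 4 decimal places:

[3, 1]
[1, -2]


Since M is real symmetric, both eigenvalues are real; they are the roots of det(λI − M) = λ² − (tr M) λ + det M.
tr M = 3 + (-2) = 1.
det M = 3·(-2) − 1² = -6 − 1 = -7.
Characteristic polynomial: λ² − λ − 7 = 0.
Discriminant Δ = (tr M)² − 4·det M = 1 − (-28) = 29; √Δ = 5.385165.
λ = (tr M ± √Δ)/2 = (1 ± 5.385165)/2, giving (tr M − √Δ)/2 = -2.1926 and (tr M + √Δ)/2 = 3.1926.

Eigenvalues sorted in increasing order: [-2.1926, 3.1926].


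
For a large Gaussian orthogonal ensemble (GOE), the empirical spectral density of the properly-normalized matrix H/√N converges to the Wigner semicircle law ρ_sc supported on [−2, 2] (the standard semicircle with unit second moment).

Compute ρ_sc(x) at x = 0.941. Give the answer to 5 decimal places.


ρ_sc(x) = (1/(2π)) √(4 − x²). With x = 0.941:
  4 − x² = 4 − (0.941)² = 4 − 0.885481 = 3.114519.
  √(4 − x²) = 1.764800.
  1/(2π) = 0.159155.
  ρ_sc(0.941) = 0.159155 · 1.764800 = 0.280877.

Rounded to 5 decimal places: ρ_sc(0.941) ≈ 0.28088.


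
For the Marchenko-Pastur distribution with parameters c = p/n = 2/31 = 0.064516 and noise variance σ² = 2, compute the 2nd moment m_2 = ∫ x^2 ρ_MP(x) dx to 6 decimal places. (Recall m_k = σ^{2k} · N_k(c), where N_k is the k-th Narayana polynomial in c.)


E[X²] = σ⁴ (1 + c) (second MP moment). With σ² = 2 (so σ⁴ = 4) and c = 2/31 = 0.064516: E[X²] = 4 · (1 + 0.064516) = 4 · 1.064516.

So E[X^2] = 4.258065.


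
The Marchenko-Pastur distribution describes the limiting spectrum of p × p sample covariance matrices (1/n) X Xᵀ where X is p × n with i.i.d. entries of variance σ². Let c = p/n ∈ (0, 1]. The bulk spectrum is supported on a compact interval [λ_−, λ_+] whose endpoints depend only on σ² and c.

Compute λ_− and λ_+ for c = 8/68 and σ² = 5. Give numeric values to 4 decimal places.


c = 8/68 = 0.117647; √c = 0.342997.
λ_− = σ² (1 − √c)² = 5 · (1 − 0.342997)² = 5 · (0.657003)² = 2.158264.
λ_+ = σ² (1 + √c)² = 5 · (1 + 0.342997)² = 5 · (1.342997)² = 9.018207.

Rounded to 4 decimal places: λ_− ≈ 2.1583, λ_+ ≈ 9.0182.


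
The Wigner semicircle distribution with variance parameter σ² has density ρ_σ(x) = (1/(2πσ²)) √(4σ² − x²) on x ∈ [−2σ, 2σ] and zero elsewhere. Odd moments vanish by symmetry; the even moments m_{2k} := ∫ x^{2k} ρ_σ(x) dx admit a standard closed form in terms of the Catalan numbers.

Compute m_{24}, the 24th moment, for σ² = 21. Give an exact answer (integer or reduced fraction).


By the scaled semicircle moment identity, m_{2k} = σ^{2k} · C_k with k = 12.
C_12 = (1/(k+1)) · C(2k, k) = (1/13) · C(24, 12) = (1/13) · 2704156 = 208012.
σ^{2k} = (σ²)^k = (21)^12 = 7355827511386641.

Therefore m_{24} = σ^{24} · C_12 = 7355827511386641 · 208012 = 1530100392298557967692.


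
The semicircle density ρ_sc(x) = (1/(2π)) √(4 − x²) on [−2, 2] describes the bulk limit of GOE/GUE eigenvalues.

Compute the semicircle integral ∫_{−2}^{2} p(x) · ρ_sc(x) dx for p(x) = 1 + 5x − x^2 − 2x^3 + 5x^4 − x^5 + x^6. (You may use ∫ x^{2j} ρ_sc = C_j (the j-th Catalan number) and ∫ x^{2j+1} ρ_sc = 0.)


Write p(x) = Σ a_i x^i, split into monomials and integrate each against ρ_sc separately.
Using ∫ x^{2j} ρ_sc = C_j = (1/(j+1)) C(2j, j) (Catalan numbers) and ∫ x^{2j+1} ρ_sc = 0 (odd monomials vanish by symmetry):
  i = 0 (even): a_0 · C_{0} = 1 · 1 = 1
  i = 1 (odd): ∫ x^1 ρ_sc = 0 (vanishes)
  i = 2 (even): a_2 · C_{1} = -1 · 1 = -1
  i = 3 (odd): ∫ x^3 ρ_sc = 0 (vanishes)
  i = 4 (even): a_4 · C_{2} = 5 · 2 = 10
  i = 5 (odd): ∫ x^5 ρ_sc = 0 (vanishes)
  i = 6 (even): a_6 · C_{3} = 1 · 5 = 5

Summing the contributions: ∫_{−2}^{2} p(x) ρ_sc(x) dx = 1 + (-1) + 10 + 5 = 15.


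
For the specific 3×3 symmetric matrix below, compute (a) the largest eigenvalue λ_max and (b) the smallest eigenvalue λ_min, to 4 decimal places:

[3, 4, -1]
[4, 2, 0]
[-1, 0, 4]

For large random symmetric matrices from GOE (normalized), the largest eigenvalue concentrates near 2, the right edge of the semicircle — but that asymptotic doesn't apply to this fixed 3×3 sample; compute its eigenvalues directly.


Since M is real symmetric, all three eigenvalues are real; they are the roots of det(λI − M) = λ³ − (tr M) λ² + s λ − det M, where s is the sum of the principal 2×2 minors.
tr M = 3 + 2 + 4 = 9.
s = (3·2 − 4²) + (3·4 − (-1)²) + (2·4 − 0²) = -10 + 11 + 8 = 9.
det M (expand along row 1) = 3·8 − 4·16 + (-1)·2 = -42.
Characteristic polynomial: λ³ − 9λ² + 9λ + 42 = 0.
Substitute λ = y + (tr M)/3 = y + 3.000000 to remove the quadratic term: y³ + p·y + q = 0 with p = s − (tr M)²/3 = -18.000000 and q = −2(tr M)³/27 + (tr M)·s/3 − det M = 15.000000.
Three real roots ⇒ use the trigonometric (Viète) form: r = 2√(−p/3) = 4.898979, φ = arccos(3q/(p·r)) = arccos(-0.510310) = 2.106342 rad.
y_k = r·cos(φ/3 − 2πk/3) for k = 0, 1, 2 gives y = 3.740266, 0.869905, -4.610171.
λ_k = y_k + 3.000000 gives λ = 6.7403, 3.8699, -1.6102 (check: the sum is 9.0000 = tr M).

Hence λ_max = 6.7403 and λ_min = -1.6102.
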